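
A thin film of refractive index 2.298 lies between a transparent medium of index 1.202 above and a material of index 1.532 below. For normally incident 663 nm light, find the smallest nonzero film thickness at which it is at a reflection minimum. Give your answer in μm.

0.144 μm

Top surface (1.202 → 2.298): reflection off a higher-index medium gives a half-wave phase shift.
Ray reflecting at the bottom interface goes from n = 2.298 toward n = 1.532: no phase shift.
Net: one phase inversion between the two reflected rays.
With one net inversion, destructive interference in reflection requires 2 n t = m λ.
Minimum nonzero at m = 1: t = λ / (2 n) = 663 / (2 × 2.298) = 144 nm.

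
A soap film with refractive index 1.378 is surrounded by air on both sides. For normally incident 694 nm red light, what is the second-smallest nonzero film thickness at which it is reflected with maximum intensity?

At the upper boundary (n = 1.0 to n = 1.378) the reflected ray undergoes a half-wave phase shift.
At the lower boundary (n = 1.378 to n = 1.0) the reflected ray undergoes no phase shift.
Net: one phase inversion between the two reflected rays.
So the condition for constructive reflection is 2 n t = (m + ½) λ.
The second-smallest nonzero thickness corresponds to m = 1: t = (m + ½) λ / (2 n) = 1.50 × 694 / (2 × 1.378) = 378 nm.

378 nm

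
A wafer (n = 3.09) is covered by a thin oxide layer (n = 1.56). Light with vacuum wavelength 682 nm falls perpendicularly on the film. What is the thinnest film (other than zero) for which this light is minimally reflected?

109 nm

Top surface (1.0 → 1.56): reflection off a higher-index medium gives a half-wave phase shift.
Ray reflecting at the bottom interface goes from n = 1.56 toward n = 3.09: a half-wave phase shift.
Zero or two π shifts → no net half-wave offset.
So the condition for destructive reflection is 2 n t = (m + ½) λ.
Minimum at m = 0: t = λ / (4 n) = 682 / (4 × 1.56) = 109 nm.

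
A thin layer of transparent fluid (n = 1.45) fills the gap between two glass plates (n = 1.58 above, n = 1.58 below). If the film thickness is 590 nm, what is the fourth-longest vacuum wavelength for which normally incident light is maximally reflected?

Top surface (1.58 → 1.45): reflection off a lower-index medium gives no phase shift.
Ray reflecting at the bottom interface goes from n = 1.45 toward n = 1.58: a half-wave phase shift.
Net: one phase inversion between the two reflected rays.
For strong reflection here: 2 n t = (m + ½) λ.
λ = 2 n t / (m + ½). The fourth-longest wavelength is m = 3: λ = 2 × 1.45 × 590 / 3.50 = 489 nm.

489 nm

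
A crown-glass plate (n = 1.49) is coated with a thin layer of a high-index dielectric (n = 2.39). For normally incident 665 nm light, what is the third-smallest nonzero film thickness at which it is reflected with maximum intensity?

Ray reflecting at the top interface goes from n = 1.0 toward n = 2.39: a half-wave phase shift.
At the lower boundary (n = 2.39 to n = 1.49) the reflected ray undergoes no phase shift.
Net: one phase inversion between the two reflected rays.
With one net inversion, constructive interference in reflection requires 2 n t = (m + ½) λ.
The third-smallest nonzero thickness corresponds to m = 2: t = (m + ½) λ / (2 n) = 2.50 × 665 / (2 × 2.39) = 348 nm.

348 nm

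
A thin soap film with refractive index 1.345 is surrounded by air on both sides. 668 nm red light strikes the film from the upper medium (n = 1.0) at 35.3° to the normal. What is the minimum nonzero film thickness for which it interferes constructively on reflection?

138 nm

Ray reflecting at the top interface goes from n = 1.0 toward n = 1.345: a half-wave phase shift.
Ray reflecting at the bottom interface goes from n = 1.345 toward n = 1.0: no phase shift.
The two reflections differ by half a wavelength.
For strong reflection here: 2 n t cos θ_r = (m + ½) λ.
Snell's law: 1.0 sin 35.3° = 1.345 sin θ_r → sin θ_r = 0.430, cos θ_r = 0.903.
Minimum at m = 0: t = λ / (4 n cos θ_r) = 668 / (4 × 1.345 × 0.903) = 138 nm.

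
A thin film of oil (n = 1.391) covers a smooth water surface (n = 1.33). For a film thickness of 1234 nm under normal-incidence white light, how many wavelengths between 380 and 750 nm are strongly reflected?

Ray reflecting at the top interface goes from n = 1.0 toward n = 1.391: a half-wave phase shift.
At the lower boundary (n = 1.391 to n = 1.33) the reflected ray undergoes no phase shift.
Net: one phase inversion between the two reflected rays.
So the condition for constructive reflection is 2 n t = (m + ½) λ.
λ = 2 n t / (m + ½) = 3433 / (m + ½) nm.
m=4: 763 nm (IR); m=5: 624 nm (visible); m=6: 528 nm (visible); m=7: 458 nm (visible); m=8: 404 nm (visible); m=9: 361 nm (UV).

4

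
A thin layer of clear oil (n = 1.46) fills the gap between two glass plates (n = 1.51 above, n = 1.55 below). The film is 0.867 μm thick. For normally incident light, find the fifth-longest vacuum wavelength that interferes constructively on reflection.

563 nm

Top surface (1.51 → 1.46): reflection off a lower-index medium gives no phase shift.
Bottom surface (1.46 → 1.55): reflection off a higher-index medium gives a half-wave phase shift.
Net: one phase inversion between the two reflected rays.
So the condition for constructive reflection is 2 n t = (m + ½) λ.
λ = 2 n t / (m + ½). The fifth-longest wavelength is m = 4: λ = 2 × 1.46 × 867 / 4.50 = 563 nm.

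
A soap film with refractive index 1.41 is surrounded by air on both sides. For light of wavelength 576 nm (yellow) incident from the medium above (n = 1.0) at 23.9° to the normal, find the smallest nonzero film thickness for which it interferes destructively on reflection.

213 nm

At the upper boundary (n = 1.0 to n = 1.41) the reflected ray undergoes a half-wave phase shift.
Ray reflecting at the bottom interface goes from n = 1.41 toward n = 1.0: no phase shift.
Net: one phase inversion between the two reflected rays.
So the condition for destructive reflection is 2 n t cos θ_r = m λ.
Snell's law: 1.0 sin 23.9° = 1.41 sin θ_r → sin θ_r = 0.287, cos θ_r = 0.958.
Minimum nonzero at m = 1: t = λ / (2 n cos θ_r) = 576 / (2 × 1.41 × 0.958) = 213 nm.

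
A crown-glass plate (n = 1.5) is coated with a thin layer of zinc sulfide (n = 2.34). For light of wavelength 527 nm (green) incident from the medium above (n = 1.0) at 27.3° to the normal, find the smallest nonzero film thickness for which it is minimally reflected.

Top surface (1.0 → 2.34): reflection off a higher-index medium gives a half-wave phase shift.
At the lower boundary (n = 2.34 to n = 1.5) the reflected ray undergoes no phase shift.
Net: one phase inversion between the two reflected rays.
With one net inversion, destructive interference in reflection requires 2 n t cos θ_r = m λ.
Snell's law: 1.0 sin 27.3° = 2.34 sin θ_r → sin θ_r = 0.196, cos θ_r = 0.981.
Minimum nonzero at m = 1: t = λ / (2 n cos θ_r) = 527 / (2 × 2.34 × 0.981) = 115 nm.

115 nm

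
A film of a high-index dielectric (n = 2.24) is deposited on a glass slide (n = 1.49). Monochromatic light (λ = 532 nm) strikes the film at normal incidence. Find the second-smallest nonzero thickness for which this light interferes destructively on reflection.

Top surface (1.0 → 2.24): reflection off a higher-index medium gives a half-wave phase shift.
At the lower boundary (n = 2.24 to n = 1.49) the reflected ray undergoes no phase shift.
Net: one phase inversion between the two reflected rays.
With one net inversion, destructive interference in reflection requires 2 n t = m λ.
The second-smallest nonzero thickness corresponds to m = 2: t = m λ / (2 n) = 2.00 × 532 / (2 × 2.24) = 238 nm.

238 nm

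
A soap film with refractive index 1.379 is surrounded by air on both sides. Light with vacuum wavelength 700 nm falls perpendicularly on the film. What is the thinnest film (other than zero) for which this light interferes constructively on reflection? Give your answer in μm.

0.127 μm

At the upper boundary (n = 1.0 to n = 1.379) the reflected ray undergoes a half-wave phase shift.
Bottom surface (1.379 → 1.0): reflection off a lower-index medium gives no phase shift.
The two reflections differ by half a wavelength.
With one net inversion, constructive interference in reflection requires 2 n t = (m + ½) λ.
Minimum at m = 0: t = λ / (4 n) = 700 / (4 × 1.379) = 127 nm.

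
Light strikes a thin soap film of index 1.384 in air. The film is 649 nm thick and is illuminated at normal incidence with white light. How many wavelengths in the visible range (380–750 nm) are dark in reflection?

2

Ray reflecting at the top interface goes from n = 1.0 toward n = 1.384: a half-wave phase shift.
Ray reflecting at the bottom interface goes from n = 1.384 toward n = 1.0: no phase shift.
Exactly one π shift → a net half-wave offset.
For weak reflection here: 2 n t = m λ.
λ = 2 n t / m = 1796 / m nm.
m=2: 898 nm (IR); m=3: 599 nm (visible); m=4: 449 nm (visible); m=5: 359 nm (UV).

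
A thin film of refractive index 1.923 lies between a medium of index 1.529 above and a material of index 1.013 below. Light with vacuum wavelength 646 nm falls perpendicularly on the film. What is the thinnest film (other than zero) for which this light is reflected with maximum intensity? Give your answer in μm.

0.0840 μm

Ray reflecting at the top interface goes from n = 1.529 toward n = 1.923: a half-wave phase shift.
Ray reflecting at the bottom interface goes from n = 1.923 toward n = 1.013: no phase shift.
Exactly one π shift → a net half-wave offset.
With one net inversion, constructive interference in reflection requires 2 n t = (m + ½) λ.
Minimum at m = 0: t = λ / (4 n) = 646 / (4 × 1.923) = 84.0 nm.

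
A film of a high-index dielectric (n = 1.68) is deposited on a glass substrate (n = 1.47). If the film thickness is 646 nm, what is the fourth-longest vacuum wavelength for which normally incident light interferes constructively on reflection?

Top surface (1.0 → 1.68): reflection off a higher-index medium gives a half-wave phase shift.
Ray reflecting at the bottom interface goes from n = 1.68 toward n = 1.47: no phase shift.
Net: one phase inversion between the two reflected rays.
For bright reflection here: 2 n t = (m + ½) λ.
λ = 2 n t / (m + ½). The fourth-longest wavelength is m = 3: λ = 2 × 1.68 × 646 / 3.50 = 620 nm.

620 nm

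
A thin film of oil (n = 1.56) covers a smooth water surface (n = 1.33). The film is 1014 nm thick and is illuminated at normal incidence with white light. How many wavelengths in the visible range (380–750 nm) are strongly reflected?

4

At the upper boundary (n = 1.0 to n = 1.56) the reflected ray undergoes a half-wave phase shift.
At the lower boundary (n = 1.56 to n = 1.33) the reflected ray undergoes no phase shift.
Net: one phase inversion between the two reflected rays.
So the condition for constructive reflection is 2 n t = (m + ½) λ.
λ = 2 n t / (m + ½) = 3164 / (m + ½) nm.
m=3: 904 nm (IR); m=4: 703 nm (visible); m=5: 575 nm (visible); m=6: 487 nm (visible); m=7: 422 nm (visible); m=8: 372 nm (UV).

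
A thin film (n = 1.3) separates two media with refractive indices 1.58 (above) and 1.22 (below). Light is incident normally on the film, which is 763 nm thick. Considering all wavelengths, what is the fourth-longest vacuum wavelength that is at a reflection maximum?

496 nm

At the upper boundary (n = 1.58 to n = 1.3) the reflected ray undergoes no phase shift.
Bottom surface (1.3 → 1.22): reflection off a lower-index medium gives no phase shift.
The two reflections carry the same phase change, so no net offset.
So the condition for constructive reflection is 2 n t = m λ.
λ = 2 n t / m. The fourth-longest wavelength is m = 4: λ = 2 × 1.3 × 763 / 4.00 = 496 nm.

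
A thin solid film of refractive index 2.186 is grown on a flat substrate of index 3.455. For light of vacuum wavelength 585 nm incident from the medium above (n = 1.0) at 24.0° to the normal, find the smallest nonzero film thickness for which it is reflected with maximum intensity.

136 nm

At the upper boundary (n = 1.0 to n = 2.186) the reflected ray undergoes a half-wave phase shift.
Ray reflecting at the bottom interface goes from n = 2.186 toward n = 3.455: a half-wave phase shift.
The two reflections carry the same phase change, so no net offset.
So the condition for constructive reflection is 2 n t cos θ_r = m λ.
Snell's law: 1.0 sin 24.0° = 2.186 sin θ_r → sin θ_r = 0.186, cos θ_r = 0.983.
Minimum nonzero at m = 1: t = λ / (2 n cos θ_r) = 585 / (2 × 2.186 × 0.983) = 136 nm.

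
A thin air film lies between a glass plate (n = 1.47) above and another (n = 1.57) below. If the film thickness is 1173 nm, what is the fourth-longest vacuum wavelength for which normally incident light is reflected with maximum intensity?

670 nm

Top surface (1.47 → 1.0): reflection off a lower-index medium gives no phase shift.
At the lower boundary (n = 1.0 to n = 1.57) the reflected ray undergoes a half-wave phase shift.
Net: one phase inversion between the two reflected rays.
With one net inversion, constructive interference in reflection requires 2 n t = (m + ½) λ.
λ = 2 n t / (m + ½). The fourth-longest wavelength is m = 3: λ = 2 × 1.0 × 1173 / 3.50 = 670 nm.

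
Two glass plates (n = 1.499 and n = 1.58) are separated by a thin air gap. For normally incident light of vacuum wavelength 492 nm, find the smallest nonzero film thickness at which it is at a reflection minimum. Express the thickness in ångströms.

2460 Å

At the upper boundary (n = 1.499 to n = 1.0) the reflected ray undergoes no phase shift.
Bottom surface (1.0 → 1.58): reflection off a higher-index medium gives a half-wave phase shift.
Net: one phase inversion between the two reflected rays.
With one net inversion, destructive interference in reflection requires 2 n t = m λ.
Minimum nonzero at m = 1: t = λ / (2 n) = 492 / (2 × 1.0) = 246 nm.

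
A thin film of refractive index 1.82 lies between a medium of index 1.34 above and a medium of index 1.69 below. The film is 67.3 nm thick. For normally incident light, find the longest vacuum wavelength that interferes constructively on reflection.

At the upper boundary (n = 1.34 to n = 1.82) the reflected ray undergoes a half-wave phase shift.
Ray reflecting at the bottom interface goes from n = 1.82 toward n = 1.69: no phase shift.
The two reflections differ by half a wavelength.
So the condition for constructive reflection is 2 n t = (m + ½) λ.
λ = 2 n t / (m + ½). The longest wavelength is m = 0: λ = 2 × 1.82 × 67.3 / 0.500 = 490 nm.

490 nm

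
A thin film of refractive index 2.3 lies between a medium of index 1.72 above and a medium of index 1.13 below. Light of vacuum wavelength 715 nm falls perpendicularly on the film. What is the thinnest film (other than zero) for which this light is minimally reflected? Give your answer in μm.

0.155 μm

Top surface (1.72 → 2.3): reflection off a higher-index medium gives a half-wave phase shift.
Bottom surface (2.3 → 1.13): reflection off a lower-index medium gives no phase shift.
Net: one phase inversion between the two reflected rays.
With one net inversion, destructive interference in reflection requires 2 n t = m λ.
Minimum nonzero at m = 1: t = λ / (2 n) = 715 / (2 × 2.3) = 155 nm.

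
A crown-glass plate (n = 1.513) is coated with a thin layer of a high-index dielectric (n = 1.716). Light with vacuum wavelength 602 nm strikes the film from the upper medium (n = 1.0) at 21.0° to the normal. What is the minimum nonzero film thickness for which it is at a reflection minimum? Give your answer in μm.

At the upper boundary (n = 1.0 to n = 1.716) the reflected ray undergoes a half-wave phase shift.
Bottom surface (1.716 → 1.513): reflection off a lower-index medium gives no phase shift.
Exactly one π shift → a net half-wave offset.
So the condition for destructive reflection is 2 n t cos θ_r = m λ.
Snell's law: 1.0 sin 21.0° = 1.716 sin θ_r → sin θ_r = 0.209, cos θ_r = 0.978.
Minimum nonzero at m = 1: t = λ / (2 n cos θ_r) = 602 / (2 × 1.716 × 0.978) = 179 nm.

0.179 μm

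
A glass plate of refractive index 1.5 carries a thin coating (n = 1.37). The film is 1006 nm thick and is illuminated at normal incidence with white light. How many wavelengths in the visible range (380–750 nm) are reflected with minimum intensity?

Ray reflecting at the top interface goes from n = 1.0 toward n = 1.37: a half-wave phase shift.
Ray reflecting at the bottom interface goes from n = 1.37 toward n = 1.5: a half-wave phase shift.
Zero or two π shifts → no net half-wave offset.
For dark reflection here: 2 n t = (m + ½) λ.
λ = 2 n t / (m + ½) = 2756 / (m + ½) nm.
m=3: 788 nm (IR); m=4: 613 nm (visible); m=5: 501 nm (visible); m=6: 424 nm (visible); m=7: 368 nm (UV).

3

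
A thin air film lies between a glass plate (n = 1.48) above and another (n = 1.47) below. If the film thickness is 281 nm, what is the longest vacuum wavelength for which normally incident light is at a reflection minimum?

Top surface (1.48 → 1.0): reflection off a lower-index medium gives no phase shift.
At the lower boundary (n = 1.0 to n = 1.47) the reflected ray undergoes a half-wave phase shift.
The two reflections differ by half a wavelength.
For weak reflection here: 2 n t = m λ.
λ = 2 n t / m. The longest wavelength is m = 1: λ = 2 × 1.0 × 281 / 1.00 = 562 nm.

562 nm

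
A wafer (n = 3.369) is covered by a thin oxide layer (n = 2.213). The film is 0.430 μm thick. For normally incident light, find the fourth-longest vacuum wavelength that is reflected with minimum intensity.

At the upper boundary (n = 1.0 to n = 2.213) the reflected ray undergoes a half-wave phase shift.
Bottom surface (2.213 → 3.369): reflection off a higher-index medium gives a half-wave phase shift.
Net: no relative phase inversion (both shifts match).
With no net inversion, destructive interference in reflection requires 2 n t = (m + ½) λ.
λ = 2 n t / (m + ½). The fourth-longest wavelength is m = 3: λ = 2 × 2.213 × 430 / 3.50 = 544 nm.

544 nm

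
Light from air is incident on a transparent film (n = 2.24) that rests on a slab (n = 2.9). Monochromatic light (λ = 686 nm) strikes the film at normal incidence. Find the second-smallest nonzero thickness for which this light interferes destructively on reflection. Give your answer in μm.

Top surface (1.0 → 2.24): reflection off a higher-index medium gives a half-wave phase shift.
Bottom surface (2.24 → 2.9): reflection off a higher-index medium gives a half-wave phase shift.
Net: no relative phase inversion (both shifts match).
For minimum reflection here: 2 n t = (m + ½) λ.
The second-smallest nonzero thickness corresponds to m = 1: t = (m + ½) λ / (2 n) = 1.50 × 686 / (2 × 2.24) = 230 nm.

0.230 μm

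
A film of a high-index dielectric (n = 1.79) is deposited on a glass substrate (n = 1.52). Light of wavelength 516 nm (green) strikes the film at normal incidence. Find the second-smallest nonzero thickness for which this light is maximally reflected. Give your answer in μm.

Ray reflecting at the top interface goes from n = 1.0 toward n = 1.79: a half-wave phase shift.
Bottom surface (1.79 → 1.52): reflection off a lower-index medium gives no phase shift.
Exactly one π shift → a net half-wave offset.
For maximum reflection here: 2 n t = (m + ½) λ.
The second-smallest nonzero thickness corresponds to m = 1: t = (m + ½) λ / (2 n) = 1.50 × 516 / (2 × 1.79) = 216 nm.

0.216 μm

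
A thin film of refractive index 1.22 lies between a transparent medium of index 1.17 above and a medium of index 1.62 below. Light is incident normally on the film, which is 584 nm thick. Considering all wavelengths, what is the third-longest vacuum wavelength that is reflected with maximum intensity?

Ray reflecting at the top interface goes from n = 1.17 toward n = 1.22: a half-wave phase shift.
At the lower boundary (n = 1.22 to n = 1.62) the reflected ray undergoes a half-wave phase shift.
Zero or two π shifts → no net half-wave offset.
With no net inversion, constructive interference in reflection requires 2 n t = m λ.
λ = 2 n t / m. The third-longest wavelength is m = 3: λ = 2 × 1.22 × 584 / 3.00 = 475 nm.

475 nm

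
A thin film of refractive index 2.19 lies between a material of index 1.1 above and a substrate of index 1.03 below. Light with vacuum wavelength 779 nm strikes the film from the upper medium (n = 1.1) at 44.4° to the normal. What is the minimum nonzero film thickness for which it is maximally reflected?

At the upper boundary (n = 1.1 to n = 2.19) the reflected ray undergoes a half-wave phase shift.
At the lower boundary (n = 2.19 to n = 1.03) the reflected ray undergoes no phase shift.
The two reflections differ by half a wavelength.
So the condition for constructive reflection is 2 n t cos θ_r = (m + ½) λ.
Snell's law: 1.1 sin 44.4° = 2.19 sin θ_r → sin θ_r = 0.351, cos θ_r = 0.936.
Minimum at m = 0: t = λ / (4 n cos θ_r) = 779 / (4 × 2.19 × 0.936) = 95.0 nm.

95.0 nm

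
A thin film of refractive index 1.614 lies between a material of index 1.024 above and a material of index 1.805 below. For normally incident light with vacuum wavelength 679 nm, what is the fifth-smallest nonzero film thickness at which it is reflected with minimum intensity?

At the upper boundary (n = 1.024 to n = 1.614) the reflected ray undergoes a half-wave phase shift.
At the lower boundary (n = 1.614 to n = 1.805) the reflected ray undergoes a half-wave phase shift.
The two reflections carry the same phase change, so no net offset.
With no net inversion, destructive interference in reflection requires 2 n t = (m + ½) λ.
The fifth-smallest nonzero thickness corresponds to m = 4: t = (m + ½) λ / (2 n) = 4.50 × 679 / (2 × 1.614) = 947 nm.

947 nm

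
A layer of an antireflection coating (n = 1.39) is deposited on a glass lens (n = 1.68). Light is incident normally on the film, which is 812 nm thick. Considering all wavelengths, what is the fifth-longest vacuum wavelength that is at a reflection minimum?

502 nm

Top surface (1.0 → 1.39): reflection off a higher-index medium gives a half-wave phase shift.
At the lower boundary (n = 1.39 to n = 1.68) the reflected ray undergoes a half-wave phase shift.
Net: no relative phase inversion (both shifts match).
For dark reflection here: 2 n t = (m + ½) λ.
λ = 2 n t / (m + ½). The fifth-longest wavelength is m = 4: λ = 2 × 1.39 × 812 / 4.50 = 502 nm.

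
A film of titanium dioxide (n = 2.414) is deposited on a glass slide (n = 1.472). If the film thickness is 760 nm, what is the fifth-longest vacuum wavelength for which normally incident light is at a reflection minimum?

734 nm

Top surface (1.0 → 2.414): reflection off a higher-index medium gives a half-wave phase shift.
Bottom surface (2.414 → 1.472): reflection off a lower-index medium gives no phase shift.
Net: one phase inversion between the two reflected rays.
For minimum reflection here: 2 n t = m λ.
λ = 2 n t / m. The fifth-longest wavelength is m = 5: λ = 2 × 2.414 × 760 / 5.00 = 734 nm.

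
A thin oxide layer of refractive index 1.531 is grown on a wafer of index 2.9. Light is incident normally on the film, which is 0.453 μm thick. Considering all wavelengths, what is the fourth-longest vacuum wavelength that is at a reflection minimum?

396 nm

Top surface (1.0 → 1.531): reflection off a higher-index medium gives a half-wave phase shift.
At the lower boundary (n = 1.531 to n = 2.9) the reflected ray undergoes a half-wave phase shift.
Net: no relative phase inversion (both shifts match).
For minimum reflection here: 2 n t = (m + ½) λ.
λ = 2 n t / (m + ½). The fourth-longest wavelength is m = 3: λ = 2 × 1.531 × 453 / 3.50 = 396 nm.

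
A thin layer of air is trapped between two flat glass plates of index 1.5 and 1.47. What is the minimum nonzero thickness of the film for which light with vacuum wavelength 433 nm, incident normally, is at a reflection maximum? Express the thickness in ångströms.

At the upper boundary (n = 1.5 to n = 1.0) the reflected ray undergoes no phase shift.
Ray reflecting at the bottom interface goes from n = 1.0 toward n = 1.47: a half-wave phase shift.
Exactly one π shift → a net half-wave offset.
So the condition for constructive reflection is 2 n t = (m + ½) λ.
Minimum at m = 0: t = λ / (4 n) = 433 / (4 × 1.0) = 108 nm.

1083 Å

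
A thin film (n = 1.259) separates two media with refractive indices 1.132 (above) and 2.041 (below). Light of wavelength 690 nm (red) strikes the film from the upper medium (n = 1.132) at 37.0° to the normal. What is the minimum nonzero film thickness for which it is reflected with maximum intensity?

Top surface (1.132 → 1.259): reflection off a higher-index medium gives a half-wave phase shift.
Ray reflecting at the bottom interface goes from n = 1.259 toward n = 2.041: a half-wave phase shift.
Zero or two π shifts → no net half-wave offset.
For maximum reflection here: 2 n t cos θ_r = m λ.
Snell's law: 1.132 sin 37.0° = 1.259 sin θ_r → sin θ_r = 0.541, cos θ_r = 0.841.
Minimum nonzero at m = 1: t = λ / (2 n cos θ_r) = 690 / (2 × 1.259 × 0.841) = 326 nm.

326 nm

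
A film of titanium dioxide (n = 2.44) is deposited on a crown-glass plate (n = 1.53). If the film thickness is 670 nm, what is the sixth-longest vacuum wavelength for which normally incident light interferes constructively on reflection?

Ray reflecting at the top interface goes from n = 1.0 toward n = 2.44: a half-wave phase shift.
Bottom surface (2.44 → 1.53): reflection off a lower-index medium gives no phase shift.
The two reflections differ by half a wavelength.
For strong reflection here: 2 n t = (m + ½) λ.
λ = 2 n t / (m + ½). The sixth-longest wavelength is m = 5: λ = 2 × 2.44 × 670 / 5.50 = 594 nm.

594 nm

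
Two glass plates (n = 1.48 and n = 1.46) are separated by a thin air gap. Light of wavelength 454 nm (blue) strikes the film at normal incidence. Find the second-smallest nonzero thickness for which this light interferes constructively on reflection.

Ray reflecting at the top interface goes from n = 1.48 toward n = 1.0: no phase shift.
Bottom surface (1.0 → 1.46): reflection off a higher-index medium gives a half-wave phase shift.
Exactly one π shift → a net half-wave offset.
With one net inversion, constructive interference in reflection requires 2 n t = (m + ½) λ.
The second-smallest nonzero thickness corresponds to m = 1: t = (m + ½) λ / (2 n) = 1.50 × 454 / (2 × 1.0) = 341 nm.

341 nm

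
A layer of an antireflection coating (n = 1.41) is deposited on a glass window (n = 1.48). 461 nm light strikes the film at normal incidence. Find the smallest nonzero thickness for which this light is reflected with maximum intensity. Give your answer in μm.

0.163 μm

At the upper boundary (n = 1.0 to n = 1.41) the reflected ray undergoes a half-wave phase shift.
Ray reflecting at the bottom interface goes from n = 1.41 toward n = 1.48: a half-wave phase shift.
Net: no relative phase inversion (both shifts match).
For bright reflection here: 2 n t = m λ.
The smallest nonzero thickness corresponds to m = 1: t = m λ / (2 n) = 1.00 × 461 / (2 × 1.41) = 163 nm.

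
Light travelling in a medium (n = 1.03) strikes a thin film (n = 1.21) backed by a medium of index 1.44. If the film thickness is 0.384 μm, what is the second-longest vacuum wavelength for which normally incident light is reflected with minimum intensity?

Top surface (1.03 → 1.21): reflection off a higher-index medium gives a half-wave phase shift.
Ray reflecting at the bottom interface goes from n = 1.21 toward n = 1.44: a half-wave phase shift.
Net: no relative phase inversion (both shifts match).
So the condition for destructive reflection is 2 n t = (m + ½) λ.
λ = 2 n t / (m + ½). The second-longest wavelength is m = 1: λ = 2 × 1.21 × 384 / 1.50 = 620 nm.

620 nm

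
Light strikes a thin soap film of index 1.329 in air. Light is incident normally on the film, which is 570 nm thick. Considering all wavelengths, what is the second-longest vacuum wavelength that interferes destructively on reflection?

At the upper boundary (n = 1.0 to n = 1.329) the reflected ray undergoes a half-wave phase shift.
Bottom surface (1.329 → 1.0): reflection off a lower-index medium gives no phase shift.
Net: one phase inversion between the two reflected rays.
For minimum reflection here: 2 n t = m λ.
λ = 2 n t / m. The second-longest wavelength is m = 2: λ = 2 × 1.329 × 570 / 2.00 = 758 nm.

758 nm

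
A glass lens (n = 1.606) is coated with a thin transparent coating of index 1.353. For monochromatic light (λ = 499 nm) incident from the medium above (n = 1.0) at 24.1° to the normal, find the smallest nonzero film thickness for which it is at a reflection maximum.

193 nm

Top surface (1.0 → 1.353): reflection off a higher-index medium gives a half-wave phase shift.
Ray reflecting at the bottom interface goes from n = 1.353 toward n = 1.606: a half-wave phase shift.
Net: no relative phase inversion (both shifts match).
So the condition for constructive reflection is 2 n t cos θ_r = m λ.
Snell's law: 1.0 sin 24.1° = 1.353 sin θ_r → sin θ_r = 0.302, cos θ_r = 0.953.
Minimum nonzero at m = 1: t = λ / (2 n cos θ_r) = 499 / (2 × 1.353 × 0.953) = 193 nm.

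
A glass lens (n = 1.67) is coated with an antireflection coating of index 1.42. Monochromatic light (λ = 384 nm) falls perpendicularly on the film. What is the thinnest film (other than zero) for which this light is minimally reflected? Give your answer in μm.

0.0676 μm

At the upper boundary (n = 1.0 to n = 1.42) the reflected ray undergoes a half-wave phase shift.
Bottom surface (1.42 → 1.67): reflection off a higher-index medium gives a half-wave phase shift.
Net: no relative phase inversion (both shifts match).
For weak reflection here: 2 n t = (m + ½) λ.
Minimum at m = 0: t = λ / (4 n) = 384 / (4 × 1.42) = 67.6 nm.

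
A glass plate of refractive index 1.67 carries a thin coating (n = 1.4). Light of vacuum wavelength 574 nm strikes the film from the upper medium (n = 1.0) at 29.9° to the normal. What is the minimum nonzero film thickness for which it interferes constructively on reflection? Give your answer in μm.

0.219 μm

Ray reflecting at the top interface goes from n = 1.0 toward n = 1.4: a half-wave phase shift.
Ray reflecting at the bottom interface goes from n = 1.4 toward n = 1.67: a half-wave phase shift.
The two reflections carry the same phase change, so no net offset.
With no net inversion, constructive interference in reflection requires 2 n t cos θ_r = m λ.
Snell's law: 1.0 sin 29.9° = 1.4 sin θ_r → sin θ_r = 0.356, cos θ_r = 0.934.
Minimum nonzero at m = 1: t = λ / (2 n cos θ_r) = 574 / (2 × 1.4 × 0.934) = 219 nm.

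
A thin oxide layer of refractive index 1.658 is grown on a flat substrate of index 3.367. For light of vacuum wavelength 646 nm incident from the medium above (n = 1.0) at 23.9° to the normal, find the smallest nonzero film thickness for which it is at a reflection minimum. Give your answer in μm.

Top surface (1.0 → 1.658): reflection off a higher-index medium gives a half-wave phase shift.
At the lower boundary (n = 1.658 to n = 3.367) the reflected ray undergoes a half-wave phase shift.
Zero or two π shifts → no net half-wave offset.
With no net inversion, destructive interference in reflection requires 2 n t cos θ_r = (m + ½) λ.
Snell's law: 1.0 sin 23.9° = 1.658 sin θ_r → sin θ_r = 0.244, cos θ_r = 0.970.
Minimum at m = 0: t = λ / (4 n cos θ_r) = 646 / (4 × 1.658 × 0.970) = 100 nm.

0.100 μm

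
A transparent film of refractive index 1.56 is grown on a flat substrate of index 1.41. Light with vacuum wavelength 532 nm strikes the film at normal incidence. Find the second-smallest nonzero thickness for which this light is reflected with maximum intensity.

Ray reflecting at the top interface goes from n = 1.0 toward n = 1.56: a half-wave phase shift.
Bottom surface (1.56 → 1.41): reflection off a lower-index medium gives no phase shift.
Net: one phase inversion between the two reflected rays.
With one net inversion, constructive interference in reflection requires 2 n t = (m + ½) λ.
The second-smallest nonzero thickness corresponds to m = 1: t = (m + ½) λ / (2 n) = 1.50 × 532 / (2 × 1.56) = 256 nm.

256 nm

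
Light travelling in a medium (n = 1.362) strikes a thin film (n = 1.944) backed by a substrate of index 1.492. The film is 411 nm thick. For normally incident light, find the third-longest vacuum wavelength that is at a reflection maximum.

639 nm

Top surface (1.362 → 1.944): reflection off a higher-index medium gives a half-wave phase shift.
Ray reflecting at the bottom interface goes from n = 1.944 toward n = 1.492: no phase shift.
Exactly one π shift → a net half-wave offset.
With one net inversion, constructive interference in reflection requires 2 n t = (m + ½) λ.
λ = 2 n t / (m + ½). The third-longest wavelength is m = 2: λ = 2 × 1.944 × 411 / 2.50 = 639 nm.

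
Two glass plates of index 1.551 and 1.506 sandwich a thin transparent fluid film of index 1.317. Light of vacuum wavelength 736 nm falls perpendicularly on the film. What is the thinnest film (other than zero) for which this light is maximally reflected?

140 nm

Top surface (1.551 → 1.317): reflection off a lower-index medium gives no phase shift.
At the lower boundary (n = 1.317 to n = 1.506) the reflected ray undergoes a half-wave phase shift.
The two reflections differ by half a wavelength.
So the condition for constructive reflection is 2 n t = (m + ½) λ.
Minimum at m = 0: t = λ / (4 n) = 736 / (4 × 1.317) = 140 nm.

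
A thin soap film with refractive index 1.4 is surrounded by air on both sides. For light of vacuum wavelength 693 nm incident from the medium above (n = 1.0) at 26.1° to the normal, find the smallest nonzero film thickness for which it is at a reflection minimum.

Ray reflecting at the top interface goes from n = 1.0 toward n = 1.4: a half-wave phase shift.
Bottom surface (1.4 → 1.0): reflection off a lower-index medium gives no phase shift.
The two reflections differ by half a wavelength.
So the condition for destructive reflection is 2 n t cos θ_r = m λ.
Snell's law: 1.0 sin 26.1° = 1.4 sin θ_r → sin θ_r = 0.314, cos θ_r = 0.949.
Minimum nonzero at m = 1: t = λ / (2 n cos θ_r) = 693 / (2 × 1.4 × 0.949) = 261 nm.

261 nm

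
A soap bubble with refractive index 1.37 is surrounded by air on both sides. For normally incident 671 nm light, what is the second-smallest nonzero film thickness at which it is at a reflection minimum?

490 nm

Top surface (1.0 → 1.37): reflection off a higher-index medium gives a half-wave phase shift.
At the lower boundary (n = 1.37 to n = 1.0) the reflected ray undergoes no phase shift.
Exactly one π shift → a net half-wave offset.
So the condition for destructive reflection is 2 n t = m λ.
The second-smallest nonzero thickness corresponds to m = 2: t = m λ / (2 n) = 2.00 × 671 / (2 × 1.37) = 490 nm.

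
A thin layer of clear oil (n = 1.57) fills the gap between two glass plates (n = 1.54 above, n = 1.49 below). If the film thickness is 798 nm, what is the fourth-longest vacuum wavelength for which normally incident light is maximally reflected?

At the upper boundary (n = 1.54 to n = 1.57) the reflected ray undergoes a half-wave phase shift.
Ray reflecting at the bottom interface goes from n = 1.57 toward n = 1.49: no phase shift.
The two reflections differ by half a wavelength.
With one net inversion, constructive interference in reflection requires 2 n t = (m + ½) λ.
λ = 2 n t / (m + ½). The fourth-longest wavelength is m = 3: λ = 2 × 1.57 × 798 / 3.50 = 716 nm.

716 nm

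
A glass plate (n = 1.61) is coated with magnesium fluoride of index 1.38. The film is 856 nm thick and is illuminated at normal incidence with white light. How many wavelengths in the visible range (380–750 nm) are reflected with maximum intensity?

Top surface (1.0 → 1.38): reflection off a higher-index medium gives a half-wave phase shift.
Ray reflecting at the bottom interface goes from n = 1.38 toward n = 1.61: a half-wave phase shift.
Net: no relative phase inversion (both shifts match).
With no net inversion, constructive interference in reflection requires 2 n t = m λ.
λ = 2 n t / m = 2363 / m nm.
m=3: 788 nm (IR); m=4: 591 nm (visible); m=5: 473 nm (visible); m=6: 394 nm (visible); m=7: 338 nm (UV).

3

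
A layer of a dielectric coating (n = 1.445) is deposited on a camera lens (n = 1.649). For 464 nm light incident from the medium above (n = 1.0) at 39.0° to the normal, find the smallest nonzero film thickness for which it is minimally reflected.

89.2 nm

At the upper boundary (n = 1.0 to n = 1.445) the reflected ray undergoes a half-wave phase shift.
Bottom surface (1.445 → 1.649): reflection off a higher-index medium gives a half-wave phase shift.
The two reflections carry the same phase change, so no net offset.
So the condition for destructive reflection is 2 n t cos θ_r = (m + ½) λ.
Snell's law: 1.0 sin 39.0° = 1.445 sin θ_r → sin θ_r = 0.436, cos θ_r = 0.900.
Minimum at m = 0: t = λ / (4 n cos θ_r) = 464 / (4 × 1.445 × 0.900) = 89.2 nm.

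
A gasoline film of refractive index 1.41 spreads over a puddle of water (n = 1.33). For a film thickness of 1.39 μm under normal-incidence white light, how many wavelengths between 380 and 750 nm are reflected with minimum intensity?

5

Ray reflecting at the top interface goes from n = 1.0 toward n = 1.41: a half-wave phase shift.
Ray reflecting at the bottom interface goes from n = 1.41 toward n = 1.33: no phase shift.
Exactly one π shift → a net half-wave offset.
So the condition for destructive reflection is 2 n t = m λ.
λ = 2 n t / m = 3920 / m nm.
m=5: 784 nm (IR); m=6: 653 nm (visible); m=7: 560 nm (visible); m=8: 490 nm (visible); m=9: 436 nm (visible); m=10: 392 nm (visible); m=11: 356 nm (UV).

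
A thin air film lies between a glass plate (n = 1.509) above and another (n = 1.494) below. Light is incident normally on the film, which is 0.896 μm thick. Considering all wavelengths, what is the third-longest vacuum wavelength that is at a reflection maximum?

717 nm

Top surface (1.509 → 1.0): reflection off a lower-index medium gives no phase shift.
Ray reflecting at the bottom interface goes from n = 1.0 toward n = 1.494: a half-wave phase shift.
Exactly one π shift → a net half-wave offset.
With one net inversion, constructive interference in reflection requires 2 n t = (m + ½) λ.
λ = 2 n t / (m + ½). The third-longest wavelength is m = 2: λ = 2 × 1.0 × 896 / 2.50 = 717 nm.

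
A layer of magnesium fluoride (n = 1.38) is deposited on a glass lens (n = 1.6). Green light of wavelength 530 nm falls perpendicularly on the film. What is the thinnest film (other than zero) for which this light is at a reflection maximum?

Ray reflecting at the top interface goes from n = 1.0 toward n = 1.38: a half-wave phase shift.
Bottom surface (1.38 → 1.6): reflection off a higher-index medium gives a half-wave phase shift.
Zero or two π shifts → no net half-wave offset.
For bright reflection here: 2 n t = m λ.
Minimum nonzero at m = 1: t = λ / (2 n) = 530 / (2 × 1.38) = 192 nm.

192 nm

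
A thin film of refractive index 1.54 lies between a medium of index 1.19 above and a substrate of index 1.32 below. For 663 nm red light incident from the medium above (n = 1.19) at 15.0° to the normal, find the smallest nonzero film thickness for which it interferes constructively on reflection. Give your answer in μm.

Ray reflecting at the top interface goes from n = 1.19 toward n = 1.54: a half-wave phase shift.
Ray reflecting at the bottom interface goes from n = 1.54 toward n = 1.32: no phase shift.
The two reflections differ by half a wavelength.
So the condition for constructive reflection is 2 n t cos θ_r = (m + ½) λ.
Snell's law: 1.19 sin 15.0° = 1.54 sin θ_r → sin θ_r = 0.200, cos θ_r = 0.980.
Minimum at m = 0: t = λ / (4 n cos θ_r) = 663 / (4 × 1.54 × 0.980) = 110 nm.

0.110 μm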